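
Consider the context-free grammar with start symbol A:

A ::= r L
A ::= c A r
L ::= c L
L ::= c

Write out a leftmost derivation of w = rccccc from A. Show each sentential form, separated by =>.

A => rL   [A ::= r L]
rL => rcL   [L ::= c L]
rcL => rccL   [L ::= c L]
rccL => rcccL   [L ::= c L]
rcccL => rccccL   [L ::= c L]
rccccL => rccccc   [L ::= c]

A=>rL=>rcL=>rccL=>rcccL=>rccccL=>rccccc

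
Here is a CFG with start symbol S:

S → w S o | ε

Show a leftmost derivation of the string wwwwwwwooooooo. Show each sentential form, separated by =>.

S => wSo   [S → w S o]
wSo => wwSoo   [S → w S o]
wwSoo => wwwSooo   [S → w S o]
wwwSooo => wwwwSoooo   [S → w S o]
wwwwSoooo => wwwwwSooooo   [S → w S o]
wwwwwSooooo => wwwwwwSoooooo   [S → w S o]
wwwwwwSoooooo => wwwwwwwSooooooo   [S → w S o]
wwwwwwwSooooooo => wwwwwwwooooooo   [S → ε]

S=>wSo=>wwSoo=>wwwSooo=>wwwwSoooo=>wwwwwSooooo=>wwwwwwSoooooo=>wwwwwwwSooooooo=>wwwwwwwooooooo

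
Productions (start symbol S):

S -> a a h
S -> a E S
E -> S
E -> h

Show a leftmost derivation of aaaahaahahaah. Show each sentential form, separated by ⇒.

S ⇒ aES   [S -> a E S]
aES ⇒ aSS   [E -> S]
aSS ⇒ aaESS   [S -> a E S]
aaESS ⇒ aaSSS   [E -> S]
aaSSS ⇒ aaaahSS   [S -> a a h]
aaaahSS ⇒ aaaahaahS   [S -> a a h]
aaaahaahS ⇒ aaaahaahaES   [S -> a E S]
aaaahaahaES ⇒ aaaahaahahS   [E -> h]
aaaahaahahS ⇒ aaaahaahahaah   [S -> a a h]

S⇒aES⇒aSS⇒aaESS⇒aaSSS⇒aaaahSS⇒aaaahaahS⇒aaaahaahaES⇒aaaahaahahS⇒aaaahaahahaah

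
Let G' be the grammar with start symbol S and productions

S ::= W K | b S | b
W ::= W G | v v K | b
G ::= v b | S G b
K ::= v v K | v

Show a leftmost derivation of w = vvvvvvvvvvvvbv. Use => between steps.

S => WK   [S ::= W K]
WK => WGK   [W ::= W G]
WGK => vvKGK   [W ::= v v K]
vvKGK => vvvvKGK   [K ::= v v K]
vvvvKGK => vvvvvvKGK   [K ::= v v K]
vvvvvvKGK => vvvvvvvvKGK   [K ::= v v K]
vvvvvvvvKGK => vvvvvvvvvvKGK   [K ::= v v K]
vvvvvvvvvvKGK => vvvvvvvvvvvGK   [K ::= v]
vvvvvvvvvvvGK => vvvvvvvvvvvvbK   [G ::= v b]
vvvvvvvvvvvvbK => vvvvvvvvvvvvbv   [K ::= v]

S => WK => WGK => vvKGK => vvvvKGK => vvvvvvKGK => vvvvvvvvKGK => vvvvvvvvvvKGK => vvvvvvvvvvvGK => vvvvvvvvvvvvbK => vvvvvvvvvvvvbv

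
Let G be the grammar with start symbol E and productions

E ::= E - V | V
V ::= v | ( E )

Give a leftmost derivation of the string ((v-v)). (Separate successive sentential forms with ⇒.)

E ⇒ V ⇒ (E) ⇒ (V) ⇒ ((E)) ⇒ ((E-V)) ⇒ ((V-V)) ⇒ ((v-V)) ⇒ ((v-v))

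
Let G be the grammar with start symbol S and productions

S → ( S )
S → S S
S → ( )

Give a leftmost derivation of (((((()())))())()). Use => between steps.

S => (S)   [S → ( S )]
(S) => (SS)   [S → S S]
(SS) => ((S)S)   [S → ( S )]
((S)S) => ((SS)S)   [S → S S]
((SS)S) => (((S)S)S)   [S → ( S )]
(((S)S)S) => ((((S))S)S)   [S → ( S )]
((((S))S)S) => (((((S)))S)S)   [S → ( S )]
(((((S)))S)S) => (((((SS)))S)S)   [S → S S]
(((((SS)))S)S) => (((((()S)))S)S)   [S → ( )]
(((((()S)))S)S) => (((((()())))S)S)   [S → ( )]
(((((()())))S)S) => (((((()())))())S)   [S → ( )]
(((((()())))())S) => (((((()())))())())   [S → ( )]

S=>(S)=>(SS)=>((S)S)=>((SS)S)=>(((S)S)S)=>((((S))S)S)=>(((((S)))S)S)=>(((((SS)))S)S)=>(((((()S)))S)S)=>(((((()())))S)S)=>(((((()())))())S)=>(((((()())))())())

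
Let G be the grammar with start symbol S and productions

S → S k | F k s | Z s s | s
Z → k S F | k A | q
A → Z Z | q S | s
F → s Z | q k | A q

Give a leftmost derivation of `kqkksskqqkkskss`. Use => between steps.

S=>Zss=>kSFss=>kFksFss=>kqkksFss=>kqkkssZss=>kqkksskAss=>kqkksskqSss=>kqkksskqSkss=>kqkksskqFkskss=>kqkksskqqkkskss

S => Zss   [S → Z s s]
Zss => kSFss   [Z → k S F]
kSFss => kFksFss   [S → F k s]
kFksFss => kqkksFss   [F → q k]
kqkksFss => kqkkssZss   [F → s Z]
kqkkssZss => kqkksskAss   [Z → k A]
kqkksskAss => kqkksskqSss   [A → q S]
kqkksskqSss => kqkksskqSkss   [S → S k]
kqkksskqSkss => kqkksskqFkskss   [S → F k s]
kqkksskqFkskss => kqkksskqqkkskss   [F → q k]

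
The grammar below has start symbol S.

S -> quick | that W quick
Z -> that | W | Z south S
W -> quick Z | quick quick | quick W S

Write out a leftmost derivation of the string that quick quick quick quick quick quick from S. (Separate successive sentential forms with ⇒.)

S ⇒ that W quick ⇒ that quick Z quick ⇒ that quick W quick ⇒ that quick quick W S quick ⇒ that quick quick quick quick S quick ⇒ that quick quick quick quick quick quick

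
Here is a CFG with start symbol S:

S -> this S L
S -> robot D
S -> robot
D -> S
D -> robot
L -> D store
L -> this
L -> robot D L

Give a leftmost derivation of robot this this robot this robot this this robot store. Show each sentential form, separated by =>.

S => robot D => robot S => robot this S L => robot this this S L L => robot this this robot D L L => robot this this robot S L L => robot this this robot this S L L L => robot this this robot this robot L L L => robot this this robot this robot this L L => robot this this robot this robot this this L => robot this this robot this robot this this D store => robot this this robot this robot this this robot store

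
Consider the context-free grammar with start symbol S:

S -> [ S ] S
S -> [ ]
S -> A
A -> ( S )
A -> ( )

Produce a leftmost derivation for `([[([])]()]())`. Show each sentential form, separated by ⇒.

S ⇒ A ⇒ (S) ⇒ ([S]S) ⇒ ([[S]S]S) ⇒ ([[A]S]S) ⇒ ([[(S)]S]S) ⇒ ([[([])]S]S) ⇒ ([[([])]A]S) ⇒ ([[([])]()]S) ⇒ ([[([])]()]A) ⇒ ([[([])]()]())

S ⇒ A   [S -> A]
A ⇒ (S)   [A -> ( S )]
(S) ⇒ ([S]S)   [S -> [ S ] S]
([S]S) ⇒ ([[S]S]S)   [S -> [ S ] S]
([[S]S]S) ⇒ ([[A]S]S)   [S -> A]
([[A]S]S) ⇒ ([[(S)]S]S)   [A -> ( S )]
([[(S)]S]S) ⇒ ([[([])]S]S)   [S -> [ ]]
([[([])]S]S) ⇒ ([[([])]A]S)   [S -> A]
([[([])]A]S) ⇒ ([[([])]()]S)   [A -> ( )]
([[([])]()]S) ⇒ ([[([])]()]A)   [S -> A]
([[([])]()]A) ⇒ ([[([])]()]())   [A -> ( )]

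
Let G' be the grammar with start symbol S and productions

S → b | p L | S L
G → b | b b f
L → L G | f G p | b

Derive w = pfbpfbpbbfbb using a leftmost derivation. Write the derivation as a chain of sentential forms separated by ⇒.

S ⇒ SL   [S → S L]
SL ⇒ SLL   [S → S L]
SLL ⇒ SLLL   [S → S L]
SLLL ⇒ pLLLL   [S → p L]
pLLLL ⇒ pfGpLLL   [L → f G p]
pfGpLLL ⇒ pfbpLLL   [G → b]
pfbpLLL ⇒ pfbpLGLL   [L → L G]
pfbpLGLL ⇒ pfbpfGpGLL   [L → f G p]
pfbpfGpGLL ⇒ pfbpfbpGLL   [G → b]
pfbpfbpGLL ⇒ pfbpfbpbbfLL   [G → b b f]
pfbpfbpbbfLL ⇒ pfbpfbpbbfbL   [L → b]
pfbpfbpbbfbL ⇒ pfbpfbpbbfbb   [L → b]

S⇒SL⇒SLL⇒SLLL⇒pLLLL⇒pfGpLLL⇒pfbpLLL⇒pfbpLGLL⇒pfbpfGpGLL⇒pfbpfbpGLL⇒pfbpfbpbbfLL⇒pfbpfbpbbfbL⇒pfbpfbpbbfbb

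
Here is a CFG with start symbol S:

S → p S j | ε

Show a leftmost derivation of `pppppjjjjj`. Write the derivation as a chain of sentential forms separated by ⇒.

S⇒pSj⇒ppSjj⇒pppSjjj⇒ppppSjjjj⇒pppppSjjjjj⇒pppppjjjjj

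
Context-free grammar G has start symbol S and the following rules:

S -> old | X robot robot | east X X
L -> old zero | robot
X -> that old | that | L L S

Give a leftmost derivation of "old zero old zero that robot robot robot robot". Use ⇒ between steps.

S ⇒ X robot robot ⇒ L L S robot robot ⇒ old zero L S robot robot ⇒ old zero old zero S robot robot ⇒ old zero old zero X robot robot robot robot ⇒ old zero old zero that robot robot robot robot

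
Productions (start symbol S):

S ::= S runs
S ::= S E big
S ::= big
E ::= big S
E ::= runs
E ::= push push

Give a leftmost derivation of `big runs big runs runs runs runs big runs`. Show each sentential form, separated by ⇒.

S ⇒ S runs ⇒ S E big runs ⇒ S runs E big runs ⇒ S runs runs E big runs ⇒ S runs runs runs E big runs ⇒ S E big runs runs runs E big runs ⇒ big E big runs runs runs E big runs ⇒ big runs big runs runs runs E big runs ⇒ big runs big runs runs runs runs big runs

S ⇒ S runs   [S ::= S runs]
S runs ⇒ S E big runs   [S ::= S E big]
S E big runs ⇒ S runs E big runs   [S ::= S runs]
S runs E big runs ⇒ S runs runs E big runs   [S ::= S runs]
S runs runs E big runs ⇒ S runs runs runs E big runs   [S ::= S runs]
S runs runs runs E big runs ⇒ S E big runs runs runs E big runs   [S ::= S E big]
S E big runs runs runs E big runs ⇒ big E big runs runs runs E big runs   [S ::= big]
big E big runs runs runs E big runs ⇒ big runs big runs runs runs E big runs   [E ::= runs]
big runs big runs runs runs E big runs ⇒ big runs big runs runs runs runs big runs   [E ::= runs]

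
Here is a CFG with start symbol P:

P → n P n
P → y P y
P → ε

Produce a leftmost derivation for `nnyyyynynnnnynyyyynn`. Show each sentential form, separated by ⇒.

P⇒nPn⇒nnPnn⇒nnyPynn⇒nnyyPyynn⇒nnyyyPyyynn⇒nnyyyyPyyyynn⇒nnyyyynPnyyyynn⇒nnyyyynyPynyyyynn⇒nnyyyynynPnynyyyynn⇒nnyyyynynnPnnynyyyynn⇒nnyyyynynnnnynyyyynn

P ⇒ nPn   [P → n P n]
nPn ⇒ nnPnn   [P → n P n]
nnPnn ⇒ nnyPynn   [P → y P y]
nnyPynn ⇒ nnyyPyynn   [P → y P y]
nnyyPyynn ⇒ nnyyyPyyynn   [P → y P y]
nnyyyPyyynn ⇒ nnyyyyPyyyynn   [P → y P y]
nnyyyyPyyyynn ⇒ nnyyyynPnyyyynn   [P → n P n]
nnyyyynPnyyyynn ⇒ nnyyyynyPynyyyynn   [P → y P y]
nnyyyynyPynyyyynn ⇒ nnyyyynynPnynyyyynn   [P → n P n]
nnyyyynynPnynyyyynn ⇒ nnyyyynynnPnnynyyyynn   [P → n P n]
nnyyyynynnPnnynyyyynn ⇒ nnyyyynynnnnynyyyynn   [P → ε]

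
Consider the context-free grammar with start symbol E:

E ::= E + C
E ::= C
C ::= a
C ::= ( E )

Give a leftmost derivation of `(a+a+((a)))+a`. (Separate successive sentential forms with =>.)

E => E+C => C+C => (E)+C => (E+C)+C => (E+C+C)+C => (C+C+C)+C => (a+C+C)+C => (a+a+C)+C => (a+a+(E))+C => (a+a+(C))+C => (a+a+((E)))+C => (a+a+((C)))+C => (a+a+((a)))+C => (a+a+((a)))+a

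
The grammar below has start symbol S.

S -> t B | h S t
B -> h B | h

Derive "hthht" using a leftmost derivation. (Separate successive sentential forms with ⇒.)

S ⇒ hSt ⇒ htBt ⇒ hthBt ⇒ hthht

S ⇒ hSt   [S -> h S t]
hSt ⇒ htBt   [S -> t B]
htBt ⇒ hthBt   [B -> h B]
hthBt ⇒ hthht   [B -> h]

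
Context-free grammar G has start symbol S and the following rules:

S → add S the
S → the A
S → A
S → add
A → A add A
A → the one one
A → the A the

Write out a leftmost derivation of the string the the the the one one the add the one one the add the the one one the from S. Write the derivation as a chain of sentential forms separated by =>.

S => the A   [S → the A]
the A => the A add A   [A → A add A]
the A add A => the the A the add A   [A → the A the]
the the A the add A => the the A add A the add A   [A → A add A]
the the A add A the add A => the the the A the add A the add A   [A → the A the]
the the the A the add A the add A => the the the the one one the add A the add A   [A → the one one]
the the the the one one the add A the add A => the the the the one one the add the one one the add A   [A → the one one]
the the the the one one the add the one one the add A => the the the the one one the add the one one the add the A the   [A → the A the]
the the the the one one the add the one one the add the A the => the the the the one one the add the one one the add the the one one the   [A → the one one]

S => the A => the A add A => the the A the add A => the the A add A the add A => the the the A the add A the add A => the the the the one one the add A the add A => the the the the one one the add the one one the add A => the the the the one one the add the one one the add the A the => the the the the one one the add the one one the add the the one one the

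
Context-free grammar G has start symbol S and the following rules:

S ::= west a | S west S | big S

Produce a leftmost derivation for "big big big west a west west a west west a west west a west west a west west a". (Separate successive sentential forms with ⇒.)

S ⇒ S west S ⇒ S west S west S ⇒ S west S west S west S ⇒ S west S west S west S west S ⇒ S west S west S west S west S west S ⇒ big S west S west S west S west S west S ⇒ big big S west S west S west S west S west S ⇒ big big big S west S west S west S west S west S ⇒ big big big west a west S west S west S west S west S ⇒ big big big west a west west a west S west S west S west S ⇒ big big big west a west west a west west a west S west S west S ⇒ big big big west a west west a west west a west west a west S west S ⇒ big big big west a west west a west west a west west a west west a west S ⇒ big big big west a west west a west west a west west a west west a west west a

S ⇒ S west S   [S ::= S west S]
S west S ⇒ S west S west S   [S ::= S west S]
S west S west S ⇒ S west S west S west S   [S ::= S west S]
S west S west S west S ⇒ S west S west S west S west S   [S ::= S west S]
S west S west S west S west S ⇒ S west S west S west S west S west S   [S ::= S west S]
S west S west S west S west S west S ⇒ big S west S west S west S west S west S   [S ::= big S]
big S west S west S west S west S west S ⇒ big big S west S west S west S west S west S   [S ::= big S]
big big S west S west S west S west S west S ⇒ big big big S west S west S west S west S west S   [S ::= big S]
big big big S west S west S west S west S west S ⇒ big big big west a west S west S west S west S west S   [S ::= west a]
big big big west a west S west S west S west S west S ⇒ big big big west a west west a west S west S west S west S   [S ::= west a]
big big big west a west west a west S west S west S west S ⇒ big big big west a west west a west west a west S west S west S   [S ::= west a]
big big big west a west west a west west a west S west S west S ⇒ big big big west a west west a west west a west west a west S west S   [S ::= west a]
big big big west a west west a west west a west west a west S west S ⇒ big big big west a west west a west west a west west a west west a west S   [S ::= west a]
big big big west a west west a west west a west west a west west a west S ⇒ big big big west a west west a west west a west west a west west a west west a   [S ::= west a]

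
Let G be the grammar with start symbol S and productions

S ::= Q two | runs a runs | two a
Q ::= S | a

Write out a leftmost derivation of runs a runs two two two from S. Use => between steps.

S => Q two   [S ::= Q two]
Q two => S two   [Q ::= S]
S two => Q two two   [S ::= Q two]
Q two two => S two two   [Q ::= S]
S two two => Q two two two   [S ::= Q two]
Q two two two => S two two two   [Q ::= S]
S two two two => runs a runs two two two   [S ::= runs a runs]

S => Q two => S two => Q two two => S two two => Q two two two => S two two two => runs a runs two two two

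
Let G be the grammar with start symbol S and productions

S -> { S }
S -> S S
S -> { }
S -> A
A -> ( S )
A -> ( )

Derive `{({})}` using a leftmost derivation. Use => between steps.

S => {S} => {A} => {(S)} => {({})}

S => {S}   [S -> { S }]
{S} => {A}   [S -> A]
{A} => {(S)}   [A -> ( S )]
{(S)} => {({})}   [S -> { }]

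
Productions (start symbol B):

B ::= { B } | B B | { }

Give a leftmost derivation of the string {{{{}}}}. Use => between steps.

B => {B} => {{B}} => {{{B}}} => {{{{}}}}

B => {B}   [B ::= { B }]
{B} => {{B}}   [B ::= { B }]
{{B}} => {{{B}}}   [B ::= { B }]
{{{B}}} => {{{{}}}}   [B ::= { }]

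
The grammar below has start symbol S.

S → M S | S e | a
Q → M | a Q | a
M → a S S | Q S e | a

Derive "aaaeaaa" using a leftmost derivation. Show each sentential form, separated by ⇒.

S ⇒ MS   [S → M S]
MS ⇒ aSSS   [M → a S S]
aSSS ⇒ aSeSS   [S → S e]
aSeSS ⇒ aMSeSS   [S → M S]
aMSeSS ⇒ aaSeSS   [M → a]
aaSeSS ⇒ aaaeSS   [S → a]
aaaeSS ⇒ aaaeMSS   [S → M S]
aaaeMSS ⇒ aaaeaSS   [M → a]
aaaeaSS ⇒ aaaeaaS   [S → a]
aaaeaaS ⇒ aaaeaaa   [S → a]

S ⇒ MS ⇒ aSSS ⇒ aSeSS ⇒ aMSeSS ⇒ aaSeSS ⇒ aaaeSS ⇒ aaaeMSS ⇒ aaaeaSS ⇒ aaaeaaS ⇒ aaaeaaa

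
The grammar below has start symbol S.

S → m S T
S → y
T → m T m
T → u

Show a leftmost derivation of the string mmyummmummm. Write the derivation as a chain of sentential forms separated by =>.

S => mST => mmSTT => mmyTT => mmyuT => mmyumTm => mmyummTmm => mmyummmTmmm => mmyummmummm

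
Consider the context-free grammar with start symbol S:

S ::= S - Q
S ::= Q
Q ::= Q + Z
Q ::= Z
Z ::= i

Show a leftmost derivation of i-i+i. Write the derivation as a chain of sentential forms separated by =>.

S => S-Q   [S ::= S - Q]
S-Q => Q-Q   [S ::= Q]
Q-Q => Z-Q   [Q ::= Z]
Z-Q => i-Q   [Z ::= i]
i-Q => i-Q+Z   [Q ::= Q + Z]
i-Q+Z => i-Z+Z   [Q ::= Z]
i-Z+Z => i-i+Z   [Z ::= i]
i-i+Z => i-i+i   [Z ::= i]

S => S-Q => Q-Q => Z-Q => i-Q => i-Q+Z => i-Z+Z => i-i+Z => i-i+i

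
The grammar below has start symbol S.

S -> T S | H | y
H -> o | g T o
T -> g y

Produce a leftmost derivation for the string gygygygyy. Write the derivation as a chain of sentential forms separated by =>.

S => TS   [S -> T S]
TS => gyS   [T -> g y]
gyS => gyTS   [S -> T S]
gyTS => gygyS   [T -> g y]
gygyS => gygyTS   [S -> T S]
gygyTS => gygygyS   [T -> g y]
gygygyS => gygygyTS   [S -> T S]
gygygyTS => gygygygyS   [T -> g y]
gygygygyS => gygygygyy   [S -> y]

S => TS => gyS => gyTS => gygyS => gygyTS => gygygyS => gygygyTS => gygygygyS => gygygygyy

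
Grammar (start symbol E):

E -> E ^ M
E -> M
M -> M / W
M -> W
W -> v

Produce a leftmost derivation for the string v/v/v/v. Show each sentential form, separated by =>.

E => M   [E -> M]
M => M/W   [M -> M / W]
M/W => M/W/W   [M -> M / W]
M/W/W => M/W/W/W   [M -> M / W]
M/W/W/W => W/W/W/W   [M -> W]
W/W/W/W => v/W/W/W   [W -> v]
v/W/W/W => v/v/W/W   [W -> v]
v/v/W/W => v/v/v/W   [W -> v]
v/v/v/W => v/v/v/v   [W -> v]

E => M => M/W => M/W/W => M/W/W/W => W/W/W/W => v/W/W/W => v/v/W/W => v/v/v/W => v/v/v/v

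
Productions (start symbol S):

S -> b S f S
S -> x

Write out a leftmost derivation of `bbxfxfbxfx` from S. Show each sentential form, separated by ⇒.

S⇒bSfS⇒bbSfSfS⇒bbxfSfS⇒bbxfxfS⇒bbxfxfbSfS⇒bbxfxfbxfS⇒bbxfxfbxfx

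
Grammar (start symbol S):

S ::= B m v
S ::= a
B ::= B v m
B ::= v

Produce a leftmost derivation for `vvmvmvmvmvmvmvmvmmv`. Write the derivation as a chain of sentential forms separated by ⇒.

S ⇒ Bmv   [S ::= B m v]
Bmv ⇒ Bvmmv   [B ::= B v m]
Bvmmv ⇒ Bvmvmmv   [B ::= B v m]
Bvmvmmv ⇒ Bvmvmvmmv   [B ::= B v m]
Bvmvmvmmv ⇒ Bvmvmvmvmmv   [B ::= B v m]
Bvmvmvmvmmv ⇒ Bvmvmvmvmvmmv   [B ::= B v m]
Bvmvmvmvmvmmv ⇒ Bvmvmvmvmvmvmmv   [B ::= B v m]
Bvmvmvmvmvmvmmv ⇒ Bvmvmvmvmvmvmvmmv   [B ::= B v m]
Bvmvmvmvmvmvmvmmv ⇒ Bvmvmvmvmvmvmvmvmmv   [B ::= B v m]
Bvmvmvmvmvmvmvmvmmv ⇒ vvmvmvmvmvmvmvmvmmv   [B ::= v]

S ⇒ Bmv ⇒ Bvmmv ⇒ Bvmvmmv ⇒ Bvmvmvmmv ⇒ Bvmvmvmvmmv ⇒ Bvmvmvmvmvmmv ⇒ Bvmvmvmvmvmvmmv ⇒ Bvmvmvmvmvmvmvmmv ⇒ Bvmvmvmvmvmvmvmvmmv ⇒ vvmvmvmvmvmvmvmvmmv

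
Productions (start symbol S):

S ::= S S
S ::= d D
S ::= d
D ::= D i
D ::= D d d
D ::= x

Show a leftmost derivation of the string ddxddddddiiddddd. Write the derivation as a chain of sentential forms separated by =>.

S => SS   [S ::= S S]
SS => SSS   [S ::= S S]
SSS => dSS   [S ::= d]
dSS => ddDS   [S ::= d D]
ddDS => ddDddS   [D ::= D d d]
ddDddS => ddDddddS   [D ::= D d d]
ddDddddS => ddDiddddS   [D ::= D i]
ddDiddddS => ddDiiddddS   [D ::= D i]
ddDiiddddS => ddDddiiddddS   [D ::= D d d]
ddDddiiddddS => ddDddddiiddddS   [D ::= D d d]
ddDddddiiddddS => ddDddddddiiddddS   [D ::= D d d]
ddDddddddiiddddS => ddxddddddiiddddS   [D ::= x]
ddxddddddiiddddS => ddxddddddiiddddd   [S ::= d]

S => SS => SSS => dSS => ddDS => ddDddS => ddDddddS => ddDiddddS => ddDiiddddS => ddDddiiddddS => ddDddddiiddddS => ddDddddddiiddddS => ddxddddddiiddddS => ddxddddddiiddddd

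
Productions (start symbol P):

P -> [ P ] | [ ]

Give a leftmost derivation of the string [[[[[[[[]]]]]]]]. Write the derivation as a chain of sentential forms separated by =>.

P=>[P]=>[[P]]=>[[[P]]]=>[[[[P]]]]=>[[[[[P]]]]]=>[[[[[[P]]]]]]=>[[[[[[[P]]]]]]]=>[[[[[[[[]]]]]]]]

P => [P]   [P -> [ P ]]
[P] => [[P]]   [P -> [ P ]]
[[P]] => [[[P]]]   [P -> [ P ]]
[[[P]]] => [[[[P]]]]   [P -> [ P ]]
[[[[P]]]] => [[[[[P]]]]]   [P -> [ P ]]
[[[[[P]]]]] => [[[[[[P]]]]]]   [P -> [ P ]]
[[[[[[P]]]]]] => [[[[[[[P]]]]]]]   [P -> [ P ]]
[[[[[[[P]]]]]]] => [[[[[[[[]]]]]]]]   [P -> [ ]]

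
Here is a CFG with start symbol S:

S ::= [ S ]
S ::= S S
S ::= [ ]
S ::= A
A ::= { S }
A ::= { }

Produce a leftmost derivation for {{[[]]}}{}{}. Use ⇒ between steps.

S ⇒ SS ⇒ SSS ⇒ ASS ⇒ {S}SS ⇒ {A}SS ⇒ {{S}}SS ⇒ {{[S]}}SS ⇒ {{[[]]}}SS ⇒ {{[[]]}}AS ⇒ {{[[]]}}{}S ⇒ {{[[]]}}{}A ⇒ {{[[]]}}{}{}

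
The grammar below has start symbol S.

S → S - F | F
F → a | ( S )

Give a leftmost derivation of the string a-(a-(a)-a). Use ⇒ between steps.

S ⇒ S-F ⇒ F-F ⇒ a-F ⇒ a-(S) ⇒ a-(S-F) ⇒ a-(S-F-F) ⇒ a-(F-F-F) ⇒ a-(a-F-F) ⇒ a-(a-(S)-F) ⇒ a-(a-(F)-F) ⇒ a-(a-(a)-F) ⇒ a-(a-(a)-a)

S ⇒ S-F   [S → S - F]
S-F ⇒ F-F   [S → F]
F-F ⇒ a-F   [F → a]
a-F ⇒ a-(S)   [F → ( S )]
a-(S) ⇒ a-(S-F)   [S → S - F]
a-(S-F) ⇒ a-(S-F-F)   [S → S - F]
a-(S-F-F) ⇒ a-(F-F-F)   [S → F]
a-(F-F-F) ⇒ a-(a-F-F)   [F → a]
a-(a-F-F) ⇒ a-(a-(S)-F)   [F → ( S )]
a-(a-(S)-F) ⇒ a-(a-(F)-F)   [S → F]
a-(a-(F)-F) ⇒ a-(a-(a)-F)   [F → a]
a-(a-(a)-F) ⇒ a-(a-(a)-a)   [F → a]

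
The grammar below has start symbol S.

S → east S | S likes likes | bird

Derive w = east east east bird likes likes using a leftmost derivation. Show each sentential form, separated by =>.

S => east S => east east S => east east east S => east east east S likes likes => east east east bird likes likes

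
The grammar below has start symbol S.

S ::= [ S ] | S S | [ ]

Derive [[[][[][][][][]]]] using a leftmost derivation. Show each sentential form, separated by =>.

S => [S]   [S ::= [ S ]]
[S] => [[S]]   [S ::= [ S ]]
[[S]] => [[SS]]   [S ::= S S]
[[SS]] => [[[]S]]   [S ::= [ ]]
[[[]S]] => [[[][S]]]   [S ::= [ S ]]
[[[][S]]] => [[[][SS]]]   [S ::= S S]
[[[][SS]]] => [[[][SSS]]]   [S ::= S S]
[[[][SSS]]] => [[[][SSSS]]]   [S ::= S S]
[[[][SSSS]]] => [[[][SSSSS]]]   [S ::= S S]
[[[][SSSSS]]] => [[[][[]SSSS]]]   [S ::= [ ]]
[[[][[]SSSS]]] => [[[][[][]SSS]]]   [S ::= [ ]]
[[[][[][]SSS]]] => [[[][[][][]SS]]]   [S ::= [ ]]
[[[][[][][]SS]]] => [[[][[][][][]S]]]   [S ::= [ ]]
[[[][[][][][]S]]] => [[[][[][][][][]]]]   [S ::= [ ]]

S => [S] => [[S]] => [[SS]] => [[[]S]] => [[[][S]]] => [[[][SS]]] => [[[][SSS]]] => [[[][SSSS]]] => [[[][SSSSS]]] => [[[][[]SSSS]]] => [[[][[][]SSS]]] => [[[][[][][]SS]]] => [[[][[][][][]S]]] => [[[][[][][][][]]]]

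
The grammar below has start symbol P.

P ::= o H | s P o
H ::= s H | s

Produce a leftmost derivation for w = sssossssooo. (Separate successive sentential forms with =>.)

P => sPo => ssPoo => sssPooo => sssoHooo => sssosHooo => sssossHooo => sssosssHooo => sssossssooo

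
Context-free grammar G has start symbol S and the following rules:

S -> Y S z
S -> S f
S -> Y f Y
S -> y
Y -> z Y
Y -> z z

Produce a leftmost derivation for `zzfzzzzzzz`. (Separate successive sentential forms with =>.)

S => YfY   [S -> Y f Y]
YfY => zzfY   [Y -> z z]
zzfY => zzfzY   [Y -> z Y]
zzfzY => zzfzzY   [Y -> z Y]
zzfzzY => zzfzzzY   [Y -> z Y]
zzfzzzY => zzfzzzzY   [Y -> z Y]
zzfzzzzY => zzfzzzzzY   [Y -> z Y]
zzfzzzzzY => zzfzzzzzzz   [Y -> z z]

S => YfY => zzfY => zzfzY => zzfzzY => zzfzzzY => zzfzzzzY => zzfzzzzzY => zzfzzzzzzz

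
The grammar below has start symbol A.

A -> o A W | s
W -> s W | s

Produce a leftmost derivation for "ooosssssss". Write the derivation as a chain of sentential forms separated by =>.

A => oAW   [A -> o A W]
oAW => ooAWW   [A -> o A W]
ooAWW => oooAWWW   [A -> o A W]
oooAWWW => ooosWWW   [A -> s]
ooosWWW => ooossWW   [W -> s]
ooossWW => ooosssWW   [W -> s W]
ooosssWW => ooossssWW   [W -> s W]
ooossssWW => ooosssssWW   [W -> s W]
ooosssssWW => ooossssssW   [W -> s]
ooossssssW => ooosssssss   [W -> s]

A => oAW => ooAWW => oooAWWW => ooosWWW => ooossWW => ooosssWW => ooossssWW => ooosssssWW => ooossssssW => ooosssssss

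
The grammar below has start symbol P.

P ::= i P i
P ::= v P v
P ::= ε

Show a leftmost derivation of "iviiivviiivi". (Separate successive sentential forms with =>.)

P => iPi   [P ::= i P i]
iPi => ivPvi   [P ::= v P v]
ivPvi => iviPivi   [P ::= i P i]
iviPivi => iviiPiivi   [P ::= i P i]
iviiPiivi => iviiiPiiivi   [P ::= i P i]
iviiiPiiivi => iviiivPviiivi   [P ::= v P v]
iviiivPviiivi => iviiivviiivi   [P ::= ε]

P => iPi => ivPvi => iviPivi => iviiPiivi => iviiiPiiivi => iviiivPviiivi => iviiivviiivi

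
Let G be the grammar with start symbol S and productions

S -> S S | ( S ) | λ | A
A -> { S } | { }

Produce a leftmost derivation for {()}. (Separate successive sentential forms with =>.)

S=>A=>{S}=>{SS}=>{SSS}=>{SSSS}=>{(S)SSS}=>{()SSS}=>{()SS}=>{()S}=>{()}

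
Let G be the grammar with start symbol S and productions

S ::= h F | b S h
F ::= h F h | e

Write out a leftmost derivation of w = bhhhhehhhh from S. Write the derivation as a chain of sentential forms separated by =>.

S => bSh   [S ::= b S h]
bSh => bhFh   [S ::= h F]
bhFh => bhhFhh   [F ::= h F h]
bhhFhh => bhhhFhhh   [F ::= h F h]
bhhhFhhh => bhhhhFhhhh   [F ::= h F h]
bhhhhFhhhh => bhhhhehhhh   [F ::= e]

S=>bSh=>bhFh=>bhhFhh=>bhhhFhhh=>bhhhhFhhhh=>bhhhhehhhh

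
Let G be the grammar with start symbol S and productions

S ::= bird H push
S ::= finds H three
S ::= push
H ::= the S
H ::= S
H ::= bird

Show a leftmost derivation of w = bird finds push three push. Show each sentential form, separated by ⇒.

S ⇒ bird H push   [S ::= bird H push]
bird H push ⇒ bird S push   [H ::= S]
bird S push ⇒ bird finds H three push   [S ::= finds H three]
bird finds H three push ⇒ bird finds S three push   [H ::= S]
bird finds S three push ⇒ bird finds push three push   [S ::= push]

S ⇒ bird H push ⇒ bird S push ⇒ bird finds H three push ⇒ bird finds S three push ⇒ bird finds push three push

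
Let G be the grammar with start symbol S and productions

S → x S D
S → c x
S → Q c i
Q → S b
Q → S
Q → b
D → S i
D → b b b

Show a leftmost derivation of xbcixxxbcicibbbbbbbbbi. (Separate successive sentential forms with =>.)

S=>xSD=>xQciD=>xbciD=>xbciSi=>xbcixSDi=>xbcixxSDDi=>xbcixxxSDDDi=>xbcixxxQciDDDi=>xbcixxxSciDDDi=>xbcixxxQciciDDDi=>xbcixxxbciciDDDi=>xbcixxxbcicibbbDDi=>xbcixxxbcicibbbbbbDi=>xbcixxxbcicibbbbbbbbbi

S => xSD   [S → x S D]
xSD => xQciD   [S → Q c i]
xQciD => xbciD   [Q → b]
xbciD => xbciSi   [D → S i]
xbciSi => xbcixSDi   [S → x S D]
xbcixSDi => xbcixxSDDi   [S → x S D]
xbcixxSDDi => xbcixxxSDDDi   [S → x S D]
xbcixxxSDDDi => xbcixxxQciDDDi   [S → Q c i]
xbcixxxQciDDDi => xbcixxxSciDDDi   [Q → S]
xbcixxxSciDDDi => xbcixxxQciciDDDi   [S → Q c i]
xbcixxxQciciDDDi => xbcixxxbciciDDDi   [Q → b]
xbcixxxbciciDDDi => xbcixxxbcicibbbDDi   [D → b b b]
xbcixxxbcicibbbDDi => xbcixxxbcicibbbbbbDi   [D → b b b]
xbcixxxbcicibbbbbbDi => xbcixxxbcicibbbbbbbbbi   [D → b b b]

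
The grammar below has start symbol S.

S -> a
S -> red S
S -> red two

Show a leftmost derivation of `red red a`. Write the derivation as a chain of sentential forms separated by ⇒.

S ⇒ red S ⇒ red red S ⇒ red red a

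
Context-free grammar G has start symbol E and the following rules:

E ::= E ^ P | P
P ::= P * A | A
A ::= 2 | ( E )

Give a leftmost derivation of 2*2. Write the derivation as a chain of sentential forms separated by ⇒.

E ⇒ P   [E ::= P]
P ⇒ P*A   [P ::= P * A]
P*A ⇒ A*A   [P ::= A]
A*A ⇒ 2*A   [A ::= 2]
2*A ⇒ 2*2   [A ::= 2]

E ⇒ P ⇒ P*A ⇒ A*A ⇒ 2*A ⇒ 2*2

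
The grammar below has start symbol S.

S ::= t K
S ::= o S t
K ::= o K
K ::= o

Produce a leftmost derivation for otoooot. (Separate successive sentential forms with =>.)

S => oSt => otKt => otoKt => otooKt => otoooKt => otoooot

S => oSt   [S ::= o S t]
oSt => otKt   [S ::= t K]
otKt => otoKt   [K ::= o K]
otoKt => otooKt   [K ::= o K]
otooKt => otoooKt   [K ::= o K]
otoooKt => otoooot   [K ::= o]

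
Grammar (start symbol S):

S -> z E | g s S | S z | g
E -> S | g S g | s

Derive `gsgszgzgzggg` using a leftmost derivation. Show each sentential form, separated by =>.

S => gsS   [S -> g s S]
gsS => gsgsS   [S -> g s S]
gsgsS => gsgszE   [S -> z E]
gsgszE => gsgszgSg   [E -> g S g]
gsgszgSg => gsgszgzEg   [S -> z E]
gsgszgzEg => gsgszgzgSgg   [E -> g S g]
gsgszgzgSgg => gsgszgzgzEgg   [S -> z E]
gsgszgzgzEgg => gsgszgzgzSgg   [E -> S]
gsgszgzgzSgg => gsgszgzgzggg   [S -> g]

S => gsS => gsgsS => gsgszE => gsgszgSg => gsgszgzEg => gsgszgzgSgg => gsgszgzgzEgg => gsgszgzgzSgg => gsgszgzgzggg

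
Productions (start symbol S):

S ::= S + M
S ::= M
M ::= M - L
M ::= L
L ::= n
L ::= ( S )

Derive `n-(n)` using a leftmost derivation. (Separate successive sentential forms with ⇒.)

S⇒M⇒M-L⇒L-L⇒n-L⇒n-(S)⇒n-(M)⇒n-(L)⇒n-(n)

S ⇒ M   [S ::= M]
M ⇒ M-L   [M ::= M - L]
M-L ⇒ L-L   [M ::= L]
L-L ⇒ n-L   [L ::= n]
n-L ⇒ n-(S)   [L ::= ( S )]
n-(S) ⇒ n-(M)   [S ::= M]
n-(M) ⇒ n-(L)   [M ::= L]
n-(L) ⇒ n-(n)   [L ::= n]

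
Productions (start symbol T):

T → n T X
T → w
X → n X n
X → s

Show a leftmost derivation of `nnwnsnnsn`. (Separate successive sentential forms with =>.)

T=>nTX=>nnTXX=>nnwXX=>nnwnXnX=>nnwnsnX=>nnwnsnnXn=>nnwnsnnsn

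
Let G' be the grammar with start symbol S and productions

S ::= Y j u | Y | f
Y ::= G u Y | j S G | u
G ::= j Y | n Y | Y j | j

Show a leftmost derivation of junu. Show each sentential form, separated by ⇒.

S ⇒ Y ⇒ jSG ⇒ jYG ⇒ juG ⇒ junY ⇒ junu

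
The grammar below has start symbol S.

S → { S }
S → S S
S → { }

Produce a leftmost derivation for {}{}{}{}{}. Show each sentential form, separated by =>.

S => SS => {}S => {}SS => {}{}S => {}{}SS => {}{}SSS => {}{}{}SS => {}{}{}{}S => {}{}{}{}{}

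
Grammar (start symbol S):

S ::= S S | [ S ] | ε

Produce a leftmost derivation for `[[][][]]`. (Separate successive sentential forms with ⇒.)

S⇒[S]⇒[SS]⇒[[S]S]⇒[[]S]⇒[[]SS]⇒[[][S]S]⇒[[][]S]⇒[[][][S]]⇒[[][][]]

S ⇒ [S]   [S ::= [ S ]]
[S] ⇒ [SS]   [S ::= S S]
[SS] ⇒ [[S]S]   [S ::= [ S ]]
[[S]S] ⇒ [[]S]   [S ::= ε]
[[]S] ⇒ [[]SS]   [S ::= S S]
[[]SS] ⇒ [[][S]S]   [S ::= [ S ]]
[[][S]S] ⇒ [[][]S]   [S ::= ε]
[[][]S] ⇒ [[][][S]]   [S ::= [ S ]]
[[][][S]] ⇒ [[][][]]   [S ::= ε]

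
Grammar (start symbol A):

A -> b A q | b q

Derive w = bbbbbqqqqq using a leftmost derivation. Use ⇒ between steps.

A ⇒ bAq ⇒ bbAqq ⇒ bbbAqqq ⇒ bbbbAqqqq ⇒ bbbbbqqqqq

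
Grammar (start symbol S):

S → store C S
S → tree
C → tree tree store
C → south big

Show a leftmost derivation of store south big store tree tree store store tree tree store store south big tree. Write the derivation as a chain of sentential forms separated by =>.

S => store C S => store south big S => store south big store C S => store south big store tree tree store S => store south big store tree tree store store C S => store south big store tree tree store store tree tree store S => store south big store tree tree store store tree tree store store C S => store south big store tree tree store store tree tree store store south big S => store south big store tree tree store store tree tree store store south big tree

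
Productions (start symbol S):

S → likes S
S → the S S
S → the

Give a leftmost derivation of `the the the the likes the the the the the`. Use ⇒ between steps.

S ⇒ the S S ⇒ the the S S S ⇒ the the the S S ⇒ the the the the S S S ⇒ the the the the likes S S S ⇒ the the the the likes the S S S S ⇒ the the the the likes the the S S S ⇒ the the the the likes the the the S S ⇒ the the the the likes the the the the S ⇒ the the the the likes the the the the the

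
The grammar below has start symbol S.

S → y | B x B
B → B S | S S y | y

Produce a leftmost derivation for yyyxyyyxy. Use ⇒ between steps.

S⇒BxB⇒SSyxB⇒BxBSyxB⇒SSyxBSyxB⇒ySyxBSyxB⇒yyyxBSyxB⇒yyyxySyxB⇒yyyxyyyxB⇒yyyxyyyxy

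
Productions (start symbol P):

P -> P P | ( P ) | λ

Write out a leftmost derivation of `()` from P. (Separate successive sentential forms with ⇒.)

P⇒PP⇒PPP⇒(P)PP⇒()PP⇒()P⇒()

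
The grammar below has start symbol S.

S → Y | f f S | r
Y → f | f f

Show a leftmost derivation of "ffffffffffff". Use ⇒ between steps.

S ⇒ ffS   [S → f f S]
ffS ⇒ ffffS   [S → f f S]
ffffS ⇒ ffffffS   [S → f f S]
ffffffS ⇒ ffffffffS   [S → f f S]
ffffffffS ⇒ ffffffffffS   [S → f f S]
ffffffffffS ⇒ ffffffffffY   [S → Y]
ffffffffffY ⇒ ffffffffffff   [Y → f f]

S ⇒ ffS ⇒ ffffS ⇒ ffffffS ⇒ ffffffffS ⇒ ffffffffffS ⇒ ffffffffffY ⇒ ffffffffffff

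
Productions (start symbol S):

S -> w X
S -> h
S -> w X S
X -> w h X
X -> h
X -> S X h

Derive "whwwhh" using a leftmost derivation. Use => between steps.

S => wXS   [S -> w X S]
wXS => whS   [X -> h]
whS => whwX   [S -> w X]
whwX => whwwhX   [X -> w h X]
whwwhX => whwwhh   [X -> h]

S=>wXS=>whS=>whwX=>whwwhX=>whwwhh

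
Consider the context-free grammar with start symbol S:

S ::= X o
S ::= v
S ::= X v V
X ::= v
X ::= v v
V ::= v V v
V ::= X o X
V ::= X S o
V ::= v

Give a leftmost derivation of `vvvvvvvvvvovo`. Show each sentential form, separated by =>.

S => XvV => vvV => vvXSo => vvvvSo => vvvvXvVo => vvvvvvVo => vvvvvvvVvo => vvvvvvvXSovo => vvvvvvvvvSovo => vvvvvvvvvvovo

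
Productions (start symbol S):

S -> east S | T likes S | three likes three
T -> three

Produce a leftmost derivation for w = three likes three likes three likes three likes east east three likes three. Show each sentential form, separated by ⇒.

S ⇒ T likes S ⇒ three likes S ⇒ three likes T likes S ⇒ three likes three likes S ⇒ three likes three likes T likes S ⇒ three likes three likes three likes S ⇒ three likes three likes three likes T likes S ⇒ three likes three likes three likes three likes S ⇒ three likes three likes three likes three likes east S ⇒ three likes three likes three likes three likes east east S ⇒ three likes three likes three likes three likes east east three likes three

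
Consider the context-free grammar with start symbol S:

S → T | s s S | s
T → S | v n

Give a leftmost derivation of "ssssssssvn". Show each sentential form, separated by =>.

S => ssS   [S → s s S]
ssS => ssssS   [S → s s S]
ssssS => ssssssS   [S → s s S]
ssssssS => ssssssssS   [S → s s S]
ssssssssS => ssssssssT   [S → T]
ssssssssT => ssssssssvn   [T → v n]

S=>ssS=>ssssS=>ssssssS=>ssssssssS=>ssssssssT=>ssssssssvn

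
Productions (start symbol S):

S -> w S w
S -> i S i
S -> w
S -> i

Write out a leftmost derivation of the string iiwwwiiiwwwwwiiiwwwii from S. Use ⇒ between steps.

S ⇒ iSi ⇒ iiSii ⇒ iiwSwii ⇒ iiwwSwwii ⇒ iiwwwSwwwii ⇒ iiwwwiSiwwwii ⇒ iiwwwiiSiiwwwii ⇒ iiwwwiiiSiiiwwwii ⇒ iiwwwiiiwSwiiiwwwii ⇒ iiwwwiiiwwSwwiiiwwwii ⇒ iiwwwiiiwwwwwiiiwwwii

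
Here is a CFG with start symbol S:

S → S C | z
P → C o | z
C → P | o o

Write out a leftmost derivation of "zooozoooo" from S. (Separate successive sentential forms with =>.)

S => SC   [S → S C]
SC => SCC   [S → S C]
SCC => SCCC   [S → S C]
SCCC => SCCCC   [S → S C]
SCCCC => zCCCC   [S → z]
zCCCC => zPCCC   [C → P]
zPCCC => zCoCCC   [P → C o]
zCoCCC => zoooCCC   [C → o o]
zoooCCC => zoooPCC   [C → P]
zoooPCC => zooozCC   [P → z]
zooozCC => zooozooC   [C → o o]
zooozooC => zooozoooo   [C → o o]

S=>SC=>SCC=>SCCC=>SCCCC=>zCCCC=>zPCCC=>zCoCCC=>zoooCCC=>zoooPCC=>zooozCC=>zooozooC=>zooozoooo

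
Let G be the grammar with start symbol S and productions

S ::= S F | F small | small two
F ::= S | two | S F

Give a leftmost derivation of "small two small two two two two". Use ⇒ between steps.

S ⇒ S F ⇒ S F F ⇒ small two F F ⇒ small two S F ⇒ small two S F F ⇒ small two S F F F ⇒ small two small two F F F ⇒ small two small two two F F ⇒ small two small two two two F ⇒ small two small two two two two

S ⇒ S F   [S ::= S F]
S F ⇒ S F F   [S ::= S F]
S F F ⇒ small two F F   [S ::= small two]
small two F F ⇒ small two S F   [F ::= S]
small two S F ⇒ small two S F F   [S ::= S F]
small two S F F ⇒ small two S F F F   [S ::= S F]
small two S F F F ⇒ small two small two F F F   [S ::= small two]
small two small two F F F ⇒ small two small two two F F   [F ::= two]
small two small two two F F ⇒ small two small two two two F   [F ::= two]
small two small two two two F ⇒ small two small two two two two   [F ::= two]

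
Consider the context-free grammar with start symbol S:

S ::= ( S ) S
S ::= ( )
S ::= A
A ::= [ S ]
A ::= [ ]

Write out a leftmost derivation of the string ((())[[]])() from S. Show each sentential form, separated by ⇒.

S⇒(S)S⇒((S)S)S⇒((())S)S⇒((())A)S⇒((())[S])S⇒((())[A])S⇒((())[[]])S⇒((())[[]])()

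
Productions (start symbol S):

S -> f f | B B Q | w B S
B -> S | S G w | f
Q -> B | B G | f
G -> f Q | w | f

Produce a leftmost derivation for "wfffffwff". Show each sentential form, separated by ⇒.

S⇒wBS⇒wSGwS⇒wBBQGwS⇒wSBQGwS⇒wffBQGwS⇒wfffQGwS⇒wffffGwS⇒wfffffwS⇒wfffffwff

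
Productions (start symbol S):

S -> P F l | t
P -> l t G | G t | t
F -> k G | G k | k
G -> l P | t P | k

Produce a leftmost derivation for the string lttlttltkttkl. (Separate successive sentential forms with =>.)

S => PFl   [S -> P F l]
PFl => ltGFl   [P -> l t G]
ltGFl => lttPFl   [G -> t P]
lttPFl => lttltGFl   [P -> l t G]
lttltGFl => lttlttPFl   [G -> t P]
lttlttPFl => lttlttltGFl   [P -> l t G]
lttlttltGFl => lttlttltkFl   [G -> k]
lttlttltkFl => lttlttltkGkl   [F -> G k]
lttlttltkGkl => lttlttltktPkl   [G -> t P]
lttlttltktPkl => lttlttltkttkl   [P -> t]

S => PFl => ltGFl => lttPFl => lttltGFl => lttlttPFl => lttlttltGFl => lttlttltkFl => lttlttltkGkl => lttlttltktPkl => lttlttltkttkl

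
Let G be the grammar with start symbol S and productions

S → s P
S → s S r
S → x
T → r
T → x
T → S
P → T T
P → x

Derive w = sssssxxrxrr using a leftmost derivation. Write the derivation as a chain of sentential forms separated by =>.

S=>sSr=>ssSrr=>sssPrr=>sssTTrr=>sssSTrr=>ssssSrTrr=>sssssPrTrr=>sssssTTrTrr=>sssssxTrTrr=>sssssxxrTrr=>sssssxxrxrr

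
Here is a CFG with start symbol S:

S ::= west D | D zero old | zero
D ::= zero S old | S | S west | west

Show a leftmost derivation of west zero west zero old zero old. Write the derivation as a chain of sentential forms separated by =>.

S => D zero old => S zero old => D zero old zero old => S west zero old zero old => west D west zero old zero old => west S west zero old zero old => west zero west zero old zero old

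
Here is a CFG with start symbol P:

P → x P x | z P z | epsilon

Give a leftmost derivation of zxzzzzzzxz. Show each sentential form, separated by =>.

P=>zPz=>zxPxz=>zxzPzxz=>zxzzPzzxz=>zxzzzPzzzxz=>zxzzzzzzxz

P => zPz   [P → z P z]
zPz => zxPxz   [P → x P x]
zxPxz => zxzPzxz   [P → z P z]
zxzPzxz => zxzzPzzxz   [P → z P z]
zxzzPzzxz => zxzzzPzzzxz   [P → z P z]
zxzzzPzzzxz => zxzzzzzzxz   [P → epsilon]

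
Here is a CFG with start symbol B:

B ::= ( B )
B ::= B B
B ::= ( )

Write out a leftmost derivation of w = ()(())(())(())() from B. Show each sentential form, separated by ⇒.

B ⇒ BB ⇒ ()B ⇒ ()BB ⇒ ()(B)B ⇒ ()(())B ⇒ ()(())BB ⇒ ()(())BBB ⇒ ()(())(B)BB ⇒ ()(())(())BB ⇒ ()(())(())(B)B ⇒ ()(())(())(())B ⇒ ()(())(())(())()

B ⇒ BB   [B ::= B B]
BB ⇒ ()B   [B ::= ( )]
()B ⇒ ()BB   [B ::= B B]
()BB ⇒ ()(B)B   [B ::= ( B )]
()(B)B ⇒ ()(())B   [B ::= ( )]
()(())B ⇒ ()(())BB   [B ::= B B]
()(())BB ⇒ ()(())BBB   [B ::= B B]
()(())BBB ⇒ ()(())(B)BB   [B ::= ( B )]
()(())(B)BB ⇒ ()(())(())BB   [B ::= ( )]
()(())(())BB ⇒ ()(())(())(B)B   [B ::= ( B )]
()(())(())(B)B ⇒ ()(())(())(())B   [B ::= ( )]
()(())(())(())B ⇒ ()(())(())(())()   [B ::= ( )]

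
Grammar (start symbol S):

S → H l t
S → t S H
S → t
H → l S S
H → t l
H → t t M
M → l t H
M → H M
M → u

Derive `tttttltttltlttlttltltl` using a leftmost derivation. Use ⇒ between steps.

S ⇒ tSH   [S → t S H]
tSH ⇒ ttSHH   [S → t S H]
ttSHH ⇒ tttSHHH   [S → t S H]
tttSHHH ⇒ tttHltHHH   [S → H l t]
tttHltHHH ⇒ tttttMltHHH   [H → t t M]
tttttMltHHH ⇒ tttttltHltHHH   [M → l t H]
tttttltHltHHH ⇒ tttttltttMltHHH   [H → t t M]
tttttltttMltHHH ⇒ tttttltttltHltHHH   [M → l t H]
tttttltttltHltHHH ⇒ tttttltttltlSSltHHH   [H → l S S]
tttttltttltlSSltHHH ⇒ tttttltttltltSltHHH   [S → t]
tttttltttltltSltHHH ⇒ tttttltttltlttltHHH   [S → t]
tttttltttltlttltHHH ⇒ tttttltttltlttlttlHH   [H → t l]
tttttltttltlttlttlHH ⇒ tttttltttltlttlttltlH   [H → t l]
tttttltttltlttlttltlH ⇒ tttttltttltlttlttltltl   [H → t l]

S⇒tSH⇒ttSHH⇒tttSHHH⇒tttHltHHH⇒tttttMltHHH⇒tttttltHltHHH⇒tttttltttMltHHH⇒tttttltttltHltHHH⇒tttttltttltlSSltHHH⇒tttttltttltltSltHHH⇒tttttltttltlttltHHH⇒tttttltttltlttlttlHH⇒tttttltttltlttlttltlH⇒tttttltttltlttlttltltl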